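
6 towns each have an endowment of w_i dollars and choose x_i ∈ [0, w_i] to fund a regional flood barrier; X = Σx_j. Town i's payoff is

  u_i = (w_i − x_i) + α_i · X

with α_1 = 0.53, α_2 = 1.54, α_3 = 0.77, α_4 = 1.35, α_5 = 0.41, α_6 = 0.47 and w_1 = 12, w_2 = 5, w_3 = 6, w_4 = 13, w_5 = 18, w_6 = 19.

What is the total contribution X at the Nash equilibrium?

18

∂u_i/∂x_i = α_i − 1, so town i contributes w_i if α_i > 1, else 0.
α_i > 1 for i ∈ {2, 4}; NE contributions (0, 5, 0, 13, 0, 0), X = 18.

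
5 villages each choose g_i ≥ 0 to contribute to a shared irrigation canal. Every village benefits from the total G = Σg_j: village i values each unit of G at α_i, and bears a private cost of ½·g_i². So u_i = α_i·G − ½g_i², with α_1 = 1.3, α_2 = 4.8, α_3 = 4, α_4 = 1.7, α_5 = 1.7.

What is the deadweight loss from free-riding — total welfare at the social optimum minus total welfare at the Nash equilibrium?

Village i's FOC: ∂u_i/∂g_i = α_i − g_i = 0, so g_i* = α_i.
NE contributions = (1.3, 4.8, 4, 1.7, 1.7); G = 13.5.
W^NE = (Σα)·G − ½Σα_i² = 13.5² − ½·46.51 = 158.995.
Planner sets g_i = Σα_j = 13.5 for every i, so G^SO = 5·13.5 = 67.5.
W^SO = (Σα)·G^SO − ½·5·(Σα)² = (5/2)·13.5² = 455.625.
Deadweight loss = W^SO − W^NE = 296.63.

296.63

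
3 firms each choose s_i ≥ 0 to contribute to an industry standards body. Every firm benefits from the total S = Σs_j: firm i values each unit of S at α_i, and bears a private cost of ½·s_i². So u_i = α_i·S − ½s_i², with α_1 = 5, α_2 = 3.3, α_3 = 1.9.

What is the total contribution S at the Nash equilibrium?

10.2

Firm i's FOC: ∂u_i/∂s_i = α_i − s_i = 0, so s_i* = α_i.
NE contributions = (5, 3.3, 1.9); S = 10.2.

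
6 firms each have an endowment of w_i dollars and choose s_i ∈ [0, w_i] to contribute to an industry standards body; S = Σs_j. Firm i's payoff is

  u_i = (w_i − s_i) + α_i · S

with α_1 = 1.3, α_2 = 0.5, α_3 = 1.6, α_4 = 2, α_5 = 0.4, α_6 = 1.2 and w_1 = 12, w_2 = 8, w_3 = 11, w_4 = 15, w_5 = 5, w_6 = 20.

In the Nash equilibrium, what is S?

58

∂u_i/∂s_i = α_i − 1, so firm i contributes w_i if α_i > 1, else 0.
α_i > 1 for i ∈ {1, 3, 4, 6}; NE contributions (12, 0, 11, 15, 0, 20), S = 58.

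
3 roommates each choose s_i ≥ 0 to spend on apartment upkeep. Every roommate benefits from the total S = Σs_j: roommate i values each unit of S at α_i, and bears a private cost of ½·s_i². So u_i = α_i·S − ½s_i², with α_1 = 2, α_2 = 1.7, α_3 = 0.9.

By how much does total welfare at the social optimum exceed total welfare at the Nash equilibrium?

14.43

Roommate i's FOC: ∂u_i/∂s_i = α_i − s_i = 0, so s_i* = α_i.
NE contributions = (2, 1.7, 0.9); S = 4.6.
W^NE = (Σα)·S − ½Σα_i² = 4.6² − ½·7.7 = 17.31.
Planner sets s_i = Σα_j = 4.6 for every i, so S^SO = 3·4.6 = 13.8.
W^SO = (Σα)·S^SO − ½·3·(Σα)² = (3/2)·4.6² = 31.74.
Deadweight loss = W^SO − W^NE = 14.43.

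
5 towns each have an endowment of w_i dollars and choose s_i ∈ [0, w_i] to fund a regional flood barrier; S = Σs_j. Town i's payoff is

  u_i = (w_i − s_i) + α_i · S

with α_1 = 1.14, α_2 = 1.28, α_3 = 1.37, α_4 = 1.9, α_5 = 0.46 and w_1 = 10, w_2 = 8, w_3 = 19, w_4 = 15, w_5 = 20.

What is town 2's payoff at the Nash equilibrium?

66.56

∂u_i/∂s_i = α_i − 1, so town i contributes w_i if α_i > 1, else 0.
α_i > 1 for i ∈ {1, 2, 3, 4}; NE contributions (10, 8, 19, 15, 0), S = 52.
u_2 = (8 − 8) + 1.28·52 = 66.56.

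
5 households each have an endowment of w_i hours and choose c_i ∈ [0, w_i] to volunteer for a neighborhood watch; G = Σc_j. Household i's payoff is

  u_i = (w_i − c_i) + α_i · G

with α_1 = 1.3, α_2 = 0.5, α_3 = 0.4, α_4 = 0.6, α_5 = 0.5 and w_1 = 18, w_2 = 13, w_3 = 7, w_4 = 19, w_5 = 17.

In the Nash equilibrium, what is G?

18

∂u_i/∂c_i = α_i − 1, so household i contributes w_i if α_i > 1, else 0.
α_i > 1 for i ∈ {1}; NE contributions (18, 0, 0, 0, 0), G = 18.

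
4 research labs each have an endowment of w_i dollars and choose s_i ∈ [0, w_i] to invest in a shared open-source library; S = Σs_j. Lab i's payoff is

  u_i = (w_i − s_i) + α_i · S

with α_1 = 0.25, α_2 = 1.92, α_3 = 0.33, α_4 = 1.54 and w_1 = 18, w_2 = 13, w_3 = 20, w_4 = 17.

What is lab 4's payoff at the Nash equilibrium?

∂u_i/∂s_i = α_i − 1, so lab i contributes w_i if α_i > 1, else 0.
α_i > 1 for i ∈ {2, 4}; NE contributions (0, 13, 0, 17), S = 30.
u_4 = (17 − 17) + 1.54·30 = 46.2.

46.2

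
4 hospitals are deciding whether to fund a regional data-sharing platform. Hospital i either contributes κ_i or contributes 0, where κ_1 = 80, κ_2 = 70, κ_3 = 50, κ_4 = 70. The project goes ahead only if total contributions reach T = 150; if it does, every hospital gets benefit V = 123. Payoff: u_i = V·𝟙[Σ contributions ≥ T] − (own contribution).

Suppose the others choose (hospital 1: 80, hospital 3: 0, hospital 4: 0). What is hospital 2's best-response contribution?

Others' total = 80. Contributing 70 brings total to 150 ≥ 150: gain V − κ_2 = 53.
Best response: 70.

70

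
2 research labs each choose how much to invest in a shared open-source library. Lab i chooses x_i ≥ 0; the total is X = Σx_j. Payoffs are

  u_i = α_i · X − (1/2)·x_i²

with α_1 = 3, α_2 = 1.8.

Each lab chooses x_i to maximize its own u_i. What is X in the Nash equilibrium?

4.8

Lab i's FOC: ∂u_i/∂x_i = α_i − x_i = 0, so x_i* = α_i.
NE contributions = (3, 1.8); X = 4.8.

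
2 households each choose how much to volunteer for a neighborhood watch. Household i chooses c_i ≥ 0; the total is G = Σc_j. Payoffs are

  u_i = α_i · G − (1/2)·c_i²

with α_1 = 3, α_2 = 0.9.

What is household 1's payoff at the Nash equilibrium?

7.2

Household i's FOC: ∂u_i/∂c_i = α_i − c_i = 0, so c_i* = α_i.
NE contributions = (3, 0.9); G = 3.9.
u_1 = α_1·G − ½·(c_1)² = 3·3.9 − ½·3² = 7.2.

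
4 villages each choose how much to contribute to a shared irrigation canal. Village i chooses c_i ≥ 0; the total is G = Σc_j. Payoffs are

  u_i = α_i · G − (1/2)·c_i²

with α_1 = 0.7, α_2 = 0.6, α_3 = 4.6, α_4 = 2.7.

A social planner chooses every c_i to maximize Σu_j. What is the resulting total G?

Planner FOC: ∂(Σu_j)/∂c_i = (Σα_j) − c_i = 0, so c_i^SO = Σα_j = 8.6 for every i; G^SO = 34.4.

34.4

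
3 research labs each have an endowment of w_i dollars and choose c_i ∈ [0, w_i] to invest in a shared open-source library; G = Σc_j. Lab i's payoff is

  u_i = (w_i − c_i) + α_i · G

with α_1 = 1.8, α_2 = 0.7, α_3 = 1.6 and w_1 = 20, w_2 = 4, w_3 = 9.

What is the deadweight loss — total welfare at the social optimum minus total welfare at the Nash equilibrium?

∂u_i/∂c_i = α_i − 1, so lab i contributes w_i if α_i > 1, else 0.
α_i > 1 for i ∈ {1, 3}; NE contributions (20, 0, 9), G = 29.
W^NE = Σw_i − G^NE + (Σα_i)·G^NE = 33 + 3.1·29 = 122.9.
Planner: ∂(Σu_j)/∂c_i = Σα_j − 1 = 3.1 > 0, so everyone contributes w_i; G^SO = 33, W^SO = 33 + 3.1·33 = 135.3.
Deadweight loss = 12.4.

12.4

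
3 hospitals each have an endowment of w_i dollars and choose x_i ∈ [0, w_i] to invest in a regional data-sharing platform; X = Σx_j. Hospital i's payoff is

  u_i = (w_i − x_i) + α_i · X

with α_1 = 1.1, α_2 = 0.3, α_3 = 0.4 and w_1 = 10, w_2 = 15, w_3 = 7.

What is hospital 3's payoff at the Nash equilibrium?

∂u_i/∂x_i = α_i − 1, so hospital i contributes w_i if α_i > 1, else 0.
α_i > 1 for i ∈ {1}; NE contributions (10, 0, 0), X = 10.
u_3 = (7 − 0) + 0.4·10 = 11.

11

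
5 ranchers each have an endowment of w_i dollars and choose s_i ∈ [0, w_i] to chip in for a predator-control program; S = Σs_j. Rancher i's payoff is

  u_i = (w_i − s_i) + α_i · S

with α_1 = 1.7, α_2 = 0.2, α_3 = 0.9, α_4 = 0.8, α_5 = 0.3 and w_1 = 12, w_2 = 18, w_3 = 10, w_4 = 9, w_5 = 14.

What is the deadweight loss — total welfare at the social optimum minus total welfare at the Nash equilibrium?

∂u_i/∂s_i = α_i − 1, so rancher i contributes w_i if α_i > 1, else 0.
α_i > 1 for i ∈ {1}; NE contributions (12, 0, 0, 0, 0), S = 12.
W^NE = Σw_i − S^NE + (Σα_i)·S^NE = 63 + 2.9·12 = 97.8.
Planner: ∂(Σu_j)/∂s_i = Σα_j − 1 = 2.9 > 0, so everyone contributes w_i; S^SO = 63, W^SO = 63 + 2.9·63 = 245.7.
Deadweight loss = 147.9.

147.9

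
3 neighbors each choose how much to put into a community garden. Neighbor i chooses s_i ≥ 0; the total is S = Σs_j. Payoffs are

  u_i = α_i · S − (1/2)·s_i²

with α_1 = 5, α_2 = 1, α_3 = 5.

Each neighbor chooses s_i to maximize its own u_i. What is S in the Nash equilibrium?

Neighbor i's FOC: ∂u_i/∂s_i = α_i − s_i = 0, so s_i* = α_i.
NE contributions = (5, 1, 5); S = 11.

11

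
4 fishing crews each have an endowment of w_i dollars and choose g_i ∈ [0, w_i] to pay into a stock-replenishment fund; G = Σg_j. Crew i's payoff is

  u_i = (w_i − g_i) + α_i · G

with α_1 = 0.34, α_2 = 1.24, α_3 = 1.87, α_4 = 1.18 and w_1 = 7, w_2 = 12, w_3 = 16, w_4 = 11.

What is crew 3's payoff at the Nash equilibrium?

72.93

∂u_i/∂g_i = α_i − 1, so crew i contributes w_i if α_i > 1, else 0.
α_i > 1 for i ∈ {2, 3, 4}; NE contributions (0, 12, 16, 11), G = 39.
u_3 = (16 − 16) + 1.87·39 = 72.93.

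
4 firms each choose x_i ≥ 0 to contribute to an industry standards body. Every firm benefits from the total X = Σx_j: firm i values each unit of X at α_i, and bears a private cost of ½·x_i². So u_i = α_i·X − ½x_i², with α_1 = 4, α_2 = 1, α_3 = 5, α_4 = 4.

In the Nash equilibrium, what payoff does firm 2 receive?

13.5

Firm i's FOC: ∂u_i/∂x_i = α_i − x_i = 0, so x_i* = α_i.
NE contributions = (4, 1, 5, 4); X = 14.
u_2 = α_2·X − ½·(x_2)² = 1·14 − ½·1² = 13.5.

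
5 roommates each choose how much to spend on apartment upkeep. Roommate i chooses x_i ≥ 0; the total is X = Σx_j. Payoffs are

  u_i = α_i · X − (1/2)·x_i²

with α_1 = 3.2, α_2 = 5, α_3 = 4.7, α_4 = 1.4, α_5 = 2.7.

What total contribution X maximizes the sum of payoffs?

85

Planner FOC: ∂(Σu_j)/∂x_i = (Σα_j) − x_i = 0, so x_i^SO = Σα_j = 17 for every i; X^SO = 85.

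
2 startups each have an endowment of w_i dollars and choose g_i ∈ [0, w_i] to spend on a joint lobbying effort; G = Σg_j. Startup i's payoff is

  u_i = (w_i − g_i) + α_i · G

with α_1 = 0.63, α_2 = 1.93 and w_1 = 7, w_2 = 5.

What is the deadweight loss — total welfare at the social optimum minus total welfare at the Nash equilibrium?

∂u_i/∂g_i = α_i − 1, so startup i contributes w_i if α_i > 1, else 0.
α_i > 1 for i ∈ {2}; NE contributions (0, 5), G = 5.
W^NE = Σw_i − G^NE + (Σα_i)·G^NE = 12 + 1.56·5 = 19.8.
Planner: ∂(Σu_j)/∂g_i = Σα_j − 1 = 1.56 > 0, so everyone contributes w_i; G^SO = 12, W^SO = 12 + 1.56·12 = 30.72.
Deadweight loss = 10.92.

10.92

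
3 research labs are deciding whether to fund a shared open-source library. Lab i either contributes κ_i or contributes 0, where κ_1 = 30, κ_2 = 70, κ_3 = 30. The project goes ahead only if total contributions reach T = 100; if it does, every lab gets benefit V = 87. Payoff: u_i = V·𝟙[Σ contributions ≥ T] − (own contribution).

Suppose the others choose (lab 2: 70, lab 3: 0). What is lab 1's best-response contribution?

Others' total = 70. Contributing 30 brings total to 100 ≥ 100: gain V − κ_1 = 57.
Best response: 30.

30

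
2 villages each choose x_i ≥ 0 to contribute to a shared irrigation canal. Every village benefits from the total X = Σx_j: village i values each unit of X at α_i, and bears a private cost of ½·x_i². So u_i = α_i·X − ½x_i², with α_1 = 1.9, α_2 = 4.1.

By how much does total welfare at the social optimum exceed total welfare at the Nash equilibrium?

10.21

Village i's FOC: ∂u_i/∂x_i = α_i − x_i = 0, so x_i* = α_i.
NE contributions = (1.9, 4.1); X = 6.
W^NE = (Σα)·X − ½Σα_i² = 6² − ½·20.42 = 25.79.
Planner sets x_i = Σα_j = 6 for every i, so X^SO = 2·6 = 12.
W^SO = (Σα)·X^SO − ½·2·(Σα)² = (2/2)·6² = 36.
Deadweight loss = W^SO − W^NE = 10.21.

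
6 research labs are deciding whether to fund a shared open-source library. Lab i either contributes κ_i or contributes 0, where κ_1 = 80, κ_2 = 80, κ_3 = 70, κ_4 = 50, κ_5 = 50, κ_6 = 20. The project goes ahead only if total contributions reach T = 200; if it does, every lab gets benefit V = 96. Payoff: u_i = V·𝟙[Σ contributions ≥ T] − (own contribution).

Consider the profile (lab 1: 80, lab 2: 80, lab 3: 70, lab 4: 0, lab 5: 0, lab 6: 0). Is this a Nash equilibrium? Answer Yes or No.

Total = 230 ≥ 200: provided.
Lab 1 (pledges 80, payoff 16): dropping to 0 → total 150, payoff 0. No gain.
Lab 2 (pledges 80, payoff 16): dropping to 0 → total 150, payoff 0. No gain.
Lab 3 (pledges 70, payoff 26): dropping to 0 → total 160, payoff 0. No gain.
Lab 4 (pledges 0, payoff 96): pledging 50 → total 280, payoff 46. No gain.
Lab 5 (pledges 0, payoff 96): pledging 50 → total 280, payoff 46. No gain.
Lab 6 (pledges 0, payoff 96): pledging 20 → total 250, payoff 76. No gain.

Yes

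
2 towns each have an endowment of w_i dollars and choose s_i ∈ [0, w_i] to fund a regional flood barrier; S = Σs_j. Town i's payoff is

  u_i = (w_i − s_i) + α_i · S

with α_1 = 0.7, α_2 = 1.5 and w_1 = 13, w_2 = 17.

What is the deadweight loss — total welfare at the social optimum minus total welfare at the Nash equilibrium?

∂u_i/∂s_i = α_i − 1, so town i contributes w_i if α_i > 1, else 0.
α_i > 1 for i ∈ {2}; NE contributions (0, 17), S = 17.
W^NE = Σw_i − S^NE + (Σα_i)·S^NE = 30 + 1.2·17 = 50.4.
Planner: ∂(Σu_j)/∂s_i = Σα_j − 1 = 1.2 > 0, so everyone contributes w_i; S^SO = 30, W^SO = 30 + 1.2·30 = 66.
Deadweight loss = 15.6.

15.6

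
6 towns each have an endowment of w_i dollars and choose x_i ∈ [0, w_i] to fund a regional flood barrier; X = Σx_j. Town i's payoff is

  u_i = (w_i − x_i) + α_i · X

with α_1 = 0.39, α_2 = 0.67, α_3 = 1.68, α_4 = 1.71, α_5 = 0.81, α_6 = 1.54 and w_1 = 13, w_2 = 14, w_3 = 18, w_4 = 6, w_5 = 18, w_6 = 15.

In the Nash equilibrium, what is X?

∂u_i/∂x_i = α_i − 1, so town i contributes w_i if α_i > 1, else 0.
α_i > 1 for i ∈ {3, 4, 6}; NE contributions (0, 0, 18, 6, 0, 15), X = 39.

39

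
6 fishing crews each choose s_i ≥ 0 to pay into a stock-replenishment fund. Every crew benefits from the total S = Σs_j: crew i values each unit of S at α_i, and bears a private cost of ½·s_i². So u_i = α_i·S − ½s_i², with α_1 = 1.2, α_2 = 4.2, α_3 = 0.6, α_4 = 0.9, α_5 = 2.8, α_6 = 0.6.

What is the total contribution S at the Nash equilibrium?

10.3

Crew i's FOC: ∂u_i/∂s_i = α_i − s_i = 0, so s_i* = α_i.
NE contributions = (1.2, 4.2, 0.6, 0.9, 2.8, 0.6); S = 10.3.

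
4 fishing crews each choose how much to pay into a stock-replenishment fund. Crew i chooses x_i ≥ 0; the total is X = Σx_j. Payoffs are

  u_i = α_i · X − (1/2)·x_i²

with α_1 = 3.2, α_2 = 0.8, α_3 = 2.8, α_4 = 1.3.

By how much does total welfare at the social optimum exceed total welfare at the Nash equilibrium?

75.815

Crew i's FOC: ∂u_i/∂x_i = α_i − x_i = 0, so x_i* = α_i.
NE contributions = (3.2, 0.8, 2.8, 1.3); X = 8.1.
W^NE = (Σα)·X − ½Σα_i² = 8.1² − ½·20.41 = 55.405.
Planner sets x_i = Σα_j = 8.1 for every i, so X^SO = 4·8.1 = 32.4.
W^SO = (Σα)·X^SO − ½·4·(Σα)² = (4/2)·8.1² = 131.22.
Deadweight loss = W^SO − W^NE = 75.815.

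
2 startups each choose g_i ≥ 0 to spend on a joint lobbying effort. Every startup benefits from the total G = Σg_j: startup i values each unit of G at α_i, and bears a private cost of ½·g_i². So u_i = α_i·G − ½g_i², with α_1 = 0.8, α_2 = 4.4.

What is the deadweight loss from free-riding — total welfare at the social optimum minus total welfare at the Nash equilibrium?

10

Startup i's FOC: ∂u_i/∂g_i = α_i − g_i = 0, so g_i* = α_i.
NE contributions = (0.8, 4.4); G = 5.2.
W^NE = (Σα)·G − ½Σα_i² = 5.2² − ½·20 = 17.04.
Planner sets g_i = Σα_j = 5.2 for every i, so G^SO = 2·5.2 = 10.4.
W^SO = (Σα)·G^SO − ½·2·(Σα)² = (2/2)·5.2² = 27.04.
Deadweight loss = W^SO − W^NE = 10.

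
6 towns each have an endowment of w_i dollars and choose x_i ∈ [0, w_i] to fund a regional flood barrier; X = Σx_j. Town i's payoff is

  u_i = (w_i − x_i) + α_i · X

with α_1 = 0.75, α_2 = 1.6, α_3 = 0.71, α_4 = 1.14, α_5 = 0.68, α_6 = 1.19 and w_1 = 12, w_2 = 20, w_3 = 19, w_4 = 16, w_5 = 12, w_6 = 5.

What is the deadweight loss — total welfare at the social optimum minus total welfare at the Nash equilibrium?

218.01

∂u_i/∂x_i = α_i − 1, so town i contributes w_i if α_i > 1, else 0.
α_i > 1 for i ∈ {2, 4, 6}; NE contributions (0, 20, 0, 16, 0, 5), X = 41.
W^NE = Σw_i − X^NE + (Σα_i)·X^NE = 84 + 5.07·41 = 291.87.
Planner: ∂(Σu_j)/∂x_i = Σα_j − 1 = 5.07 > 0, so everyone contributes w_i; X^SO = 84, W^SO = 84 + 5.07·84 = 509.88.
Deadweight loss = 218.01.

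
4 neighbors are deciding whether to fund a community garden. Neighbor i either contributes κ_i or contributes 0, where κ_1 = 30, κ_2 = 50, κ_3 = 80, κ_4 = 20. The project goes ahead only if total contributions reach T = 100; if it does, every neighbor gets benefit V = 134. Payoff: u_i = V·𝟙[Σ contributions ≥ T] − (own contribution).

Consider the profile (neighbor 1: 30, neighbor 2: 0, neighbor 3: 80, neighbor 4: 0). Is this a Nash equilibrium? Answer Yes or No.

Yes

Total = 110 ≥ 100: provided.
Neighbor 1 (pledges 30, payoff 104): dropping to 0 → total 80, payoff 0. No gain.
Neighbor 2 (pledges 0, payoff 134): pledging 50 → total 160, payoff 84. No gain.
Neighbor 3 (pledges 80, payoff 54): dropping to 0 → total 30, payoff 0. No gain.
Neighbor 4 (pledges 0, payoff 134): pledging 20 → total 130, payoff 114. No gain.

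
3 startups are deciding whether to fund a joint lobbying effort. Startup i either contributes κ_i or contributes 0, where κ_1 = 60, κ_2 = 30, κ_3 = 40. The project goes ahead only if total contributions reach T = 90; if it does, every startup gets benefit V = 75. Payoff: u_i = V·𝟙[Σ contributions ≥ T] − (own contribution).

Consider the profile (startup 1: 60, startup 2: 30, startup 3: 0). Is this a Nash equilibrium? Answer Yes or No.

Total = 90 ≥ 90: provided.
Startup 1 (pledges 60, payoff 15): dropping to 0 → total 30, payoff 0. No gain.
Startup 2 (pledges 30, payoff 45): dropping to 0 → total 60, payoff 0. No gain.
Startup 3 (pledges 0, payoff 75): pledging 40 → total 130, payoff 35. No gain.

Yes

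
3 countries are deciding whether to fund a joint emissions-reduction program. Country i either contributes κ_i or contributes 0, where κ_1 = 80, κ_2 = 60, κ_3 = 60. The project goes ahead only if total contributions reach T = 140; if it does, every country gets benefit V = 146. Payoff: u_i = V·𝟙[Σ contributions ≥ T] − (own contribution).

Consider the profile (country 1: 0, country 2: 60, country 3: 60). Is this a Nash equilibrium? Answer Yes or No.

Total = 120 < 140: not provided.
Country 1 (pledges 0, payoff 0): pledging 80 → total 200, payoff 66. Profitable deviation.

No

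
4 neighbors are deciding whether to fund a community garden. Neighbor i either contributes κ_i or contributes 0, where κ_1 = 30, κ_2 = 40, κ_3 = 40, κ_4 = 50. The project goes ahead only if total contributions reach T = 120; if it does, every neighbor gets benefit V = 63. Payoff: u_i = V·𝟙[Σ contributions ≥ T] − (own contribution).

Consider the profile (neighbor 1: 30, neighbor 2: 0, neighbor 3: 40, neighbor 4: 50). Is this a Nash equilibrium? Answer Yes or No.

Total = 120 ≥ 120: provided.
Neighbor 1 (pledges 30, payoff 33): dropping to 0 → total 90, payoff 0. No gain.
Neighbor 2 (pledges 0, payoff 63): pledging 40 → total 160, payoff 23. No gain.
Neighbor 3 (pledges 40, payoff 23): dropping to 0 → total 80, payoff 0. No gain.
Neighbor 4 (pledges 50, payoff 13): dropping to 0 → total 70, payoff 0. No gain.

Yes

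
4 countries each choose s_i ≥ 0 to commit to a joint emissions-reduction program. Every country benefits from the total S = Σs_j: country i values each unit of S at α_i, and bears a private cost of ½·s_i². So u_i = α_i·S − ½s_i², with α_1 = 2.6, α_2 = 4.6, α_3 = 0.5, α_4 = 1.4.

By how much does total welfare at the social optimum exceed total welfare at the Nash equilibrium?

97.875

Country i's FOC: ∂u_i/∂s_i = α_i − s_i = 0, so s_i* = α_i.
NE contributions = (2.6, 4.6, 0.5, 1.4); S = 9.1.
W^NE = (Σα)·S − ½Σα_i² = 9.1² − ½·30.13 = 67.745.
Planner sets s_i = Σα_j = 9.1 for every i, so S^SO = 4·9.1 = 36.4.
W^SO = (Σα)·S^SO − ½·4·(Σα)² = (4/2)·9.1² = 165.62.
Deadweight loss = W^SO − W^NE = 97.875.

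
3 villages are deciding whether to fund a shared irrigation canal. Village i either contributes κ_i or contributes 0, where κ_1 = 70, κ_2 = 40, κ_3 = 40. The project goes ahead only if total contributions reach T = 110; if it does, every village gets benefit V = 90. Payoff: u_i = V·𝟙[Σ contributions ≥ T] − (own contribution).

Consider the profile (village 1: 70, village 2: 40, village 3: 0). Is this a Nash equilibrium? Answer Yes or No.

Yes

Total = 110 ≥ 110: provided.
Village 1 (pledges 70, payoff 20): dropping to 0 → total 40, payoff 0. No gain.
Village 2 (pledges 40, payoff 50): dropping to 0 → total 70, payoff 0. No gain.
Village 3 (pledges 0, payoff 90): pledging 40 → total 150, payoff 50. No gain.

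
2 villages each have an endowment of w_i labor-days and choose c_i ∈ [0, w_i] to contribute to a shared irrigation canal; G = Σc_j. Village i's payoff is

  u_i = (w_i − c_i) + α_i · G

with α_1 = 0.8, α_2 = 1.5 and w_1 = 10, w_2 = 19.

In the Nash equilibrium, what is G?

19

∂u_i/∂c_i = α_i − 1, so village i contributes w_i if α_i > 1, else 0.
α_i > 1 for i ∈ {2}; NE contributions (0, 19), G = 19.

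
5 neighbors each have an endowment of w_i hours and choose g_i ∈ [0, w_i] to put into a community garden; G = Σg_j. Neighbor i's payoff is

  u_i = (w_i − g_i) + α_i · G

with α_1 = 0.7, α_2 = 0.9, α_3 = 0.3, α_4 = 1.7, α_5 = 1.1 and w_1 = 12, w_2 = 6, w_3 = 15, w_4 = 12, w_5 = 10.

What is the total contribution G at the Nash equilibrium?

∂u_i/∂g_i = α_i − 1, so neighbor i contributes w_i if α_i > 1, else 0.
α_i > 1 for i ∈ {4, 5}; NE contributions (0, 0, 0, 12, 10), G = 22.

22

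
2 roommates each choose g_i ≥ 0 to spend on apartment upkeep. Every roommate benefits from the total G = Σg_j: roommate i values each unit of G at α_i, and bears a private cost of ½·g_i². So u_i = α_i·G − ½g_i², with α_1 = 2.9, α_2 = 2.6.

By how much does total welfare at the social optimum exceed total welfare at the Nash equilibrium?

7.585

Roommate i's FOC: ∂u_i/∂g_i = α_i − g_i = 0, so g_i* = α_i.
NE contributions = (2.9, 2.6); G = 5.5.
W^NE = (Σα)·G − ½Σα_i² = 5.5² − ½·15.17 = 22.665.
Planner sets g_i = Σα_j = 5.5 for every i, so G^SO = 2·5.5 = 11.
W^SO = (Σα)·G^SO − ½·2·(Σα)² = (2/2)·5.5² = 30.25.
Deadweight loss = W^SO − W^NE = 7.585.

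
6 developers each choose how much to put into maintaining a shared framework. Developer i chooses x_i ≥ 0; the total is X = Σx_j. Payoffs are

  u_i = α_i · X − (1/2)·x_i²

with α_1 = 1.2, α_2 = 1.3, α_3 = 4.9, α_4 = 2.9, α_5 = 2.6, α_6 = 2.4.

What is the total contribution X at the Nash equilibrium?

15.3

Developer i's FOC: ∂u_i/∂x_i = α_i − x_i = 0, so x_i* = α_i.
NE contributions = (1.2, 1.3, 4.9, 2.9, 2.6, 2.4); X = 15.3.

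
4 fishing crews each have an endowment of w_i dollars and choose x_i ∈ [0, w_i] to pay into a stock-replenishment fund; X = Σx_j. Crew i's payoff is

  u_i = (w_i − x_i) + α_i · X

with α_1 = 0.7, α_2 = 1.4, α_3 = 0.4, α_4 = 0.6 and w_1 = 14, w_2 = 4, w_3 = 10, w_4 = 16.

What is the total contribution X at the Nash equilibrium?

∂u_i/∂x_i = α_i − 1, so crew i contributes w_i if α_i > 1, else 0.
α_i > 1 for i ∈ {2}; NE contributions (0, 4, 0, 0), X = 4.

4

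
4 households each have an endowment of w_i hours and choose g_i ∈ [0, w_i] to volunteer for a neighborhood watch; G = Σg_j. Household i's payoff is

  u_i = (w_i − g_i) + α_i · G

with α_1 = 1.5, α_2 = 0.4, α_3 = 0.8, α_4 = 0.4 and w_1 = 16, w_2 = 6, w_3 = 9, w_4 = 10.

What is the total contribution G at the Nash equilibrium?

∂u_i/∂g_i = α_i − 1, so household i contributes w_i if α_i > 1, else 0.
α_i > 1 for i ∈ {1}; NE contributions (16, 0, 0, 0), G = 16.

16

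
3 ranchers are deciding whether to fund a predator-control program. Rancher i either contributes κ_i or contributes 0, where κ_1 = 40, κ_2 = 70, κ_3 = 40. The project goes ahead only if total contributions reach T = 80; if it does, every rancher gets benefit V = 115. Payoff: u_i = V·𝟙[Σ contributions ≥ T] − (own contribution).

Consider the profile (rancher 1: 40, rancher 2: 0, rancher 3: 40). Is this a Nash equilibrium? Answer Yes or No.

Yes

Total = 80 ≥ 80: provided.
Rancher 1 (pledges 40, payoff 75): dropping to 0 → total 40, payoff 0. No gain.
Rancher 2 (pledges 0, payoff 115): pledging 70 → total 150, payoff 45. No gain.
Rancher 3 (pledges 40, payoff 75): dropping to 0 → total 40, payoff 0. No gain.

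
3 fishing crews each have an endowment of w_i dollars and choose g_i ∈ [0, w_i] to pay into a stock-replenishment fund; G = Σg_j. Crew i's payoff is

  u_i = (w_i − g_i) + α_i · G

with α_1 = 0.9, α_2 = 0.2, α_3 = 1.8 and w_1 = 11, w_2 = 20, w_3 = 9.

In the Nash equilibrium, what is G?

9

∂u_i/∂g_i = α_i − 1, so crew i contributes w_i if α_i > 1, else 0.
α_i > 1 for i ∈ {3}; NE contributions (0, 0, 9), G = 9.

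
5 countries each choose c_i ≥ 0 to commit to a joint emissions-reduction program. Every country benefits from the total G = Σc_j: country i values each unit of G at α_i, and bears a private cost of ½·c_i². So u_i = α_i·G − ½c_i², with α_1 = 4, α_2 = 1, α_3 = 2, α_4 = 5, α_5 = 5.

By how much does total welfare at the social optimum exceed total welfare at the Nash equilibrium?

Country i's FOC: ∂u_i/∂c_i = α_i − c_i = 0, so c_i* = α_i.
NE contributions = (4, 1, 2, 5, 5); G = 17.
W^NE = (Σα)·G − ½Σα_i² = 17² − ½·71 = 253.5.
Planner sets c_i = Σα_j = 17 for every i, so G^SO = 5·17 = 85.
W^SO = (Σα)·G^SO − ½·5·(Σα)² = (5/2)·17² = 722.5.
Deadweight loss = W^SO − W^NE = 469.

469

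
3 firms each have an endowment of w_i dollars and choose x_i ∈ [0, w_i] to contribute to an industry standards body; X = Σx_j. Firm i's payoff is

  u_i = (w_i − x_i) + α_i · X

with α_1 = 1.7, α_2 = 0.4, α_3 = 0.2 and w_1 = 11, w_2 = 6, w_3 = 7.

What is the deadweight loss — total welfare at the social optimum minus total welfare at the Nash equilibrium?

∂u_i/∂x_i = α_i − 1, so firm i contributes w_i if α_i > 1, else 0.
α_i > 1 for i ∈ {1}; NE contributions (11, 0, 0), X = 11.
W^NE = Σw_i − X^NE + (Σα_i)·X^NE = 24 + 1.3·11 = 38.3.
Planner: ∂(Σu_j)/∂x_i = Σα_j − 1 = 1.3 > 0, so everyone contributes w_i; X^SO = 24, W^SO = 24 + 1.3·24 = 55.2.
Deadweight loss = 16.9.

16.9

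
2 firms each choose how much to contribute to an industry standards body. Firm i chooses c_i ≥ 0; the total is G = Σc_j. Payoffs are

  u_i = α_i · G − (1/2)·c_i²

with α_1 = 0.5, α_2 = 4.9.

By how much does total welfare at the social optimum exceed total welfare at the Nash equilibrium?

Firm i's FOC: ∂u_i/∂c_i = α_i − c_i = 0, so c_i* = α_i.
NE contributions = (0.5, 4.9); G = 5.4.
W^NE = (Σα)·G − ½Σα_i² = 5.4² − ½·24.26 = 17.03.
Planner sets c_i = Σα_j = 5.4 for every i, so G^SO = 2·5.4 = 10.8.
W^SO = (Σα)·G^SO − ½·2·(Σα)² = (2/2)·5.4² = 29.16.
Deadweight loss = W^SO − W^NE = 12.13.

12.13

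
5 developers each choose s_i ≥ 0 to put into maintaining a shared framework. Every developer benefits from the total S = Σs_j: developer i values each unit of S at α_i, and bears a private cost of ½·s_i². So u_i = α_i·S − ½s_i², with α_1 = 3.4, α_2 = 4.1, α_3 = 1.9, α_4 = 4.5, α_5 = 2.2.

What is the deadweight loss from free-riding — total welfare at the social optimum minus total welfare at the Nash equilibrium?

Developer i's FOC: ∂u_i/∂s_i = α_i − s_i = 0, so s_i* = α_i.
NE contributions = (3.4, 4.1, 1.9, 4.5, 2.2); S = 16.1.
W^NE = (Σα)·S − ½Σα_i² = 16.1² − ½·57.07 = 230.675.
Planner sets s_i = Σα_j = 16.1 for every i, so S^SO = 5·16.1 = 80.5.
W^SO = (Σα)·S^SO − ½·5·(Σα)² = (5/2)·16.1² = 648.025.
Deadweight loss = W^SO − W^NE = 417.35.

417.35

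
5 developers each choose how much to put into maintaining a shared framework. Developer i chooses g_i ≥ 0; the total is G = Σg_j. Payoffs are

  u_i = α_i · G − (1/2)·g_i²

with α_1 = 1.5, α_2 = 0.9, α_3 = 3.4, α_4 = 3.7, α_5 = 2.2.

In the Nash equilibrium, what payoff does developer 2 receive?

10.125

Developer i's FOC: ∂u_i/∂g_i = α_i − g_i = 0, so g_i* = α_i.
NE contributions = (1.5, 0.9, 3.4, 3.7, 2.2); G = 11.7.
u_2 = α_2·G − ½·(g_2)² = 0.9·11.7 − ½·0.9² = 10.125.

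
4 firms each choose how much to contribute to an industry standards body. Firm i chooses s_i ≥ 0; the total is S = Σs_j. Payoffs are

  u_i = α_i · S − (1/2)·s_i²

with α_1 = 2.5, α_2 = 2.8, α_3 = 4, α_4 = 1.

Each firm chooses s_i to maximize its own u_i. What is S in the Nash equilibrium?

10.3

Firm i's FOC: ∂u_i/∂s_i = α_i − s_i = 0, so s_i* = α_i.
NE contributions = (2.5, 2.8, 4, 1); S = 10.3.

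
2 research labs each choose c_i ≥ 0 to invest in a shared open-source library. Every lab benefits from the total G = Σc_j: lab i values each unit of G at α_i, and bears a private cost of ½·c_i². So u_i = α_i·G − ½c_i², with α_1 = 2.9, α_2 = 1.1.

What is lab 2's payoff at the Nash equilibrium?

3.795

Lab i's FOC: ∂u_i/∂c_i = α_i − c_i = 0, so c_i* = α_i.
NE contributions = (2.9, 1.1); G = 4.
u_2 = α_2·G − ½·(c_2)² = 1.1·4 − ½·1.1² = 3.795.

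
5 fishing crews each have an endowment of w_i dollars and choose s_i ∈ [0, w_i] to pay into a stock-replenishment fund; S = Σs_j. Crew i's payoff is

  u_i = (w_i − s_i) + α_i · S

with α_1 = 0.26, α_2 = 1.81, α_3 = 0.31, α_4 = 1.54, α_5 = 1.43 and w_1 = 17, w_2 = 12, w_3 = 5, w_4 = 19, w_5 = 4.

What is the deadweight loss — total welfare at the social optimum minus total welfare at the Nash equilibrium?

∂u_i/∂s_i = α_i − 1, so crew i contributes w_i if α_i > 1, else 0.
α_i > 1 for i ∈ {2, 4, 5}; NE contributions (0, 12, 0, 19, 4), S = 35.
W^NE = Σw_i − S^NE + (Σα_i)·S^NE = 57 + 4.35·35 = 209.25.
Planner: ∂(Σu_j)/∂s_i = Σα_j − 1 = 4.35 > 0, so everyone contributes w_i; S^SO = 57, W^SO = 57 + 4.35·57 = 304.95.
Deadweight loss = 95.7.

95.7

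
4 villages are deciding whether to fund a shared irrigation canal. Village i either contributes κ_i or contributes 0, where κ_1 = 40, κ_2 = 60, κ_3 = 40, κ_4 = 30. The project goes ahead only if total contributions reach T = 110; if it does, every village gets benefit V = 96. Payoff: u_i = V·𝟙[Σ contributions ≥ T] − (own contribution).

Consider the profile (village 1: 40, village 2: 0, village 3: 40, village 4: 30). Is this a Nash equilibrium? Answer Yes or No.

Total = 110 ≥ 110: provided.
Village 1 (pledges 40, payoff 56): dropping to 0 → total 70, payoff 0. No gain.
Village 2 (pledges 0, payoff 96): pledging 60 → total 170, payoff 36. No gain.
Village 3 (pledges 40, payoff 56): dropping to 0 → total 70, payoff 0. No gain.
Village 4 (pledges 30, payoff 66): dropping to 0 → total 80, payoff 0. No gain.

Yes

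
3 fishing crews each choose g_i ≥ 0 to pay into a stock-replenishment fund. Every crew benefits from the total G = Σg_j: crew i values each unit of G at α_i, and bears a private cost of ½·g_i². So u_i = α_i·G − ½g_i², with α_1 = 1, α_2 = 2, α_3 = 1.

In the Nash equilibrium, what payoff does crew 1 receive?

3.5

Crew i's FOC: ∂u_i/∂g_i = α_i − g_i = 0, so g_i* = α_i.
NE contributions = (1, 2, 1); G = 4.
u_1 = α_1·G − ½·(g_1)² = 1·4 − ½·1² = 3.5.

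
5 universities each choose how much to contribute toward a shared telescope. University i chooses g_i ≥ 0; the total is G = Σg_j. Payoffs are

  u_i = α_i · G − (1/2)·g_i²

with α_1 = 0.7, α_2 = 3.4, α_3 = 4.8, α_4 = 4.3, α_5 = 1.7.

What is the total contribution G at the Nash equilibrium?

14.9

University i's FOC: ∂u_i/∂g_i = α_i − g_i = 0, so g_i* = α_i.
NE contributions = (0.7, 3.4, 4.8, 4.3, 1.7); G = 14.9.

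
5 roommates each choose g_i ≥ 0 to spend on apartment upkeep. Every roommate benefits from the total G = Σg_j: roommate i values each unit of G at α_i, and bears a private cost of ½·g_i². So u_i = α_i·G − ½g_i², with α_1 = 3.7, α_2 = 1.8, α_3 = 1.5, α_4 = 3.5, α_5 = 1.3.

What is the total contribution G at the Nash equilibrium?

11.8

Roommate i's FOC: ∂u_i/∂g_i = α_i − g_i = 0, so g_i* = α_i.
NE contributions = (3.7, 1.8, 1.5, 3.5, 1.3); G = 11.8.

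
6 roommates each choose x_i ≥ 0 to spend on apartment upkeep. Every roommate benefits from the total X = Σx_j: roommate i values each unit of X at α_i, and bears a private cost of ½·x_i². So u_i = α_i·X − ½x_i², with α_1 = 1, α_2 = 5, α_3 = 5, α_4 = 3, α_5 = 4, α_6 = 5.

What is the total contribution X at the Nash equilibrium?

23

Roommate i's FOC: ∂u_i/∂x_i = α_i − x_i = 0, so x_i* = α_i.
NE contributions = (1, 5, 5, 3, 4, 5); X = 23.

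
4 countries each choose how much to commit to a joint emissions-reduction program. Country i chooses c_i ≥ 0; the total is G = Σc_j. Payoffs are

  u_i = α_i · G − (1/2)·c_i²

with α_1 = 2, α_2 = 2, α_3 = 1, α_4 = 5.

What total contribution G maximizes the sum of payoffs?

Planner FOC: ∂(Σu_j)/∂c_i = (Σα_j) − c_i = 0, so c_i^SO = Σα_j = 10 for every i; G^SO = 40.

40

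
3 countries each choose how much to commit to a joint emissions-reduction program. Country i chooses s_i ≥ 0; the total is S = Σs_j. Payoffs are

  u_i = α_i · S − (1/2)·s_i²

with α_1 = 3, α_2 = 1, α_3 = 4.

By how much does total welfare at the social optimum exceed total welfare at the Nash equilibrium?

Country i's FOC: ∂u_i/∂s_i = α_i − s_i = 0, so s_i* = α_i.
NE contributions = (3, 1, 4); S = 8.
W^NE = (Σα)·S − ½Σα_i² = 8² − ½·26 = 51.
Planner sets s_i = Σα_j = 8 for every i, so S^SO = 3·8 = 24.
W^SO = (Σα)·S^SO − ½·3·(Σα)² = (3/2)·8² = 96.
Deadweight loss = W^SO − W^NE = 45.

45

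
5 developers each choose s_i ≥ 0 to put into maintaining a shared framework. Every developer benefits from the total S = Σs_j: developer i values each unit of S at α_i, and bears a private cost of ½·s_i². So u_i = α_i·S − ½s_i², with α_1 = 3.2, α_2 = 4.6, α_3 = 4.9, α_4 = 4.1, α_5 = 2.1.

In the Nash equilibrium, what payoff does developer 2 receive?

76.36

Developer i's FOC: ∂u_i/∂s_i = α_i − s_i = 0, so s_i* = α_i.
NE contributions = (3.2, 4.6, 4.9, 4.1, 2.1); S = 18.9.
u_2 = α_2·S − ½·(s_2)² = 4.6·18.9 − ½·4.6² = 76.36.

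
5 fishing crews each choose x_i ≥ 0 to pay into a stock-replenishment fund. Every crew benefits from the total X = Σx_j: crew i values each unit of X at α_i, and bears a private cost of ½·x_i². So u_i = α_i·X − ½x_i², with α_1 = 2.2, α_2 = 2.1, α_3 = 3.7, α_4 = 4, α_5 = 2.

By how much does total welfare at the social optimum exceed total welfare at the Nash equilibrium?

315.47

Crew i's FOC: ∂u_i/∂x_i = α_i − x_i = 0, so x_i* = α_i.
NE contributions = (2.2, 2.1, 3.7, 4, 2); X = 14.
W^NE = (Σα)·X − ½Σα_i² = 14² − ½·42.94 = 174.53.
Planner sets x_i = Σα_j = 14 for every i, so X^SO = 5·14 = 70.
W^SO = (Σα)·X^SO − ½·5·(Σα)² = (5/2)·14² = 490.
Deadweight loss = W^SO − W^NE = 315.47.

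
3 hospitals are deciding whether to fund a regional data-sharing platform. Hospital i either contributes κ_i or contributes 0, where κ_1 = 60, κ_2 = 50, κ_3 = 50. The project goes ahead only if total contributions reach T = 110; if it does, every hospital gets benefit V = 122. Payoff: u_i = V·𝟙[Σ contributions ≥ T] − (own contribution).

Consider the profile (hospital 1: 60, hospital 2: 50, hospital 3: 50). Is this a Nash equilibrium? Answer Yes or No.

Total = 160 ≥ 110: provided.
Hospital 1 (pledges 60, payoff 62): dropping to 0 → total 100, payoff 0. No gain.
Hospital 2 (pledges 50, payoff 72): dropping to 0 → total 110, payoff 122. Profitable deviation.

No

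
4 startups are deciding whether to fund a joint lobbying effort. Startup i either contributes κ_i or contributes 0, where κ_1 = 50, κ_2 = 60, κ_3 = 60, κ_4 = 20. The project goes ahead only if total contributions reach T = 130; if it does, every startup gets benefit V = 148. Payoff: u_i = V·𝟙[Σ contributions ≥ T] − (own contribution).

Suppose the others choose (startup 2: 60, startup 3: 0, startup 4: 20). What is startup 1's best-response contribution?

Others' total = 80. Contributing 50 brings total to 130 ≥ 130: gain V − κ_1 = 98.
Best response: 50.

50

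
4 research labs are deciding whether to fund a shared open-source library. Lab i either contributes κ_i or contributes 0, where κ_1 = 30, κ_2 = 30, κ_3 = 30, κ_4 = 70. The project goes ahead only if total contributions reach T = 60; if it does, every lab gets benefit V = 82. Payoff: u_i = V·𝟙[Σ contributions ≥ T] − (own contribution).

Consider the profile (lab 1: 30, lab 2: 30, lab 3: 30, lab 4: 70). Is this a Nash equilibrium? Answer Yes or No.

Total = 160 ≥ 60: provided.
Lab 1 (pledges 30, payoff 52): dropping to 0 → total 130, payoff 82. Profitable deviation.

No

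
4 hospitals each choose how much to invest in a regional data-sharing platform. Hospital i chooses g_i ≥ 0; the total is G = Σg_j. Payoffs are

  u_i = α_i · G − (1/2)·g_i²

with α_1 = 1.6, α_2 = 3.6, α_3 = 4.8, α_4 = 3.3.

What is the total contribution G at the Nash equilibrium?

13.3

Hospital i's FOC: ∂u_i/∂g_i = α_i − g_i = 0, so g_i* = α_i.
NE contributions = (1.6, 3.6, 4.8, 3.3); G = 13.3.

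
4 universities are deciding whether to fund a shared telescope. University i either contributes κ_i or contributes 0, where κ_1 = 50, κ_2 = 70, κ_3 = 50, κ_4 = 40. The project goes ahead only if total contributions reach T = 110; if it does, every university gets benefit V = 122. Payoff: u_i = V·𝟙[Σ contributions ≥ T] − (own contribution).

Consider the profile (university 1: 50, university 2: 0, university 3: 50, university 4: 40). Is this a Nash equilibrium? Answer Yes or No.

Yes

Total = 140 ≥ 110: provided.
University 1 (pledges 50, payoff 72): dropping to 0 → total 90, payoff 0. No gain.
University 2 (pledges 0, payoff 122): pledging 70 → total 210, payoff 52. No gain.
University 3 (pledges 50, payoff 72): dropping to 0 → total 90, payoff 0. No gain.
University 4 (pledges 40, payoff 82): dropping to 0 → total 100, payoff 0. No gain.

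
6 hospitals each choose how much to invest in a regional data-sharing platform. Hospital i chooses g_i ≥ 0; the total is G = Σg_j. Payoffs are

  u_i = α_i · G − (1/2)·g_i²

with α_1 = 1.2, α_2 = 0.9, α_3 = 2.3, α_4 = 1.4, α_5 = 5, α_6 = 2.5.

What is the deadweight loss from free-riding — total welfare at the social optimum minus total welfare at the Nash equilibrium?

374.155

Hospital i's FOC: ∂u_i/∂g_i = α_i − g_i = 0, so g_i* = α_i.
NE contributions = (1.2, 0.9, 2.3, 1.4, 5, 2.5); G = 13.3.
W^NE = (Σα)·G − ½Σα_i² = 13.3² − ½·40.75 = 156.515.
Planner sets g_i = Σα_j = 13.3 for every i, so G^SO = 6·13.3 = 79.8.
W^SO = (Σα)·G^SO − ½·6·(Σα)² = (6/2)·13.3² = 530.67.
Deadweight loss = W^SO − W^NE = 374.155.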